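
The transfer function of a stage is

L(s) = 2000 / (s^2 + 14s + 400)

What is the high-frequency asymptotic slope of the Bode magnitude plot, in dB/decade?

Each pole contributes −20 dB/decade at high frequency; each zero contributes +20 dB/decade.
Net: 0 zero(s) − 2 pole(s) → -40 dB/decade.

-40 dB/decade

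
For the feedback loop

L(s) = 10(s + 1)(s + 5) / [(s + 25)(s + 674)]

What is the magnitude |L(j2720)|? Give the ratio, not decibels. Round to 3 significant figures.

At s = jω = j2720:
zero (s+1): 1 + j2720 → |·| = √(1²+2720²) = √7398401 ≈ 2720, ∠ = arctan(2720/1) ≈ 89.98°
zero (s+5): 5 + j2720 → |·| = √(5²+2720²) = √7398425 ≈ 2720, ∠ = arctan(2720/5) ≈ 89.89°
pole (s+25): 25 + j2720 → |·| = √(25²+2720²) = √7399025 ≈ 2720.1, ∠ = arctan(2720/25) ≈ 89.47°
pole (s+674): 674 + j2720 → |·| = √(674²+2720²) = √7852676 ≈ 2802.3, ∠ = arctan(2720/674) ≈ 76.08°
|L| = 10 · 7.3984e+06 / 7.6225e+06 ≈ 9.706

9.71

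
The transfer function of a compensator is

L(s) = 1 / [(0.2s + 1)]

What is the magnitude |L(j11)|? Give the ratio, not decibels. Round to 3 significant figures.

At ω = 11 rad/s:
pole (1 + j11·0.2) = 1 + j2.2 → |·| ≈ 2.4166, ∠ ≈ 65.56°
|L| = 1 · 1 / (2.4166) ≈ 0.4138

0.414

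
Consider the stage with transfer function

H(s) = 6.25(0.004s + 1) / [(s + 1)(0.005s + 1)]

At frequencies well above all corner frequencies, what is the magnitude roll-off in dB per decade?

-20 dB/decade

Each pole contributes −20 dB/decade at high frequency; each zero contributes +20 dB/decade.
Net: 1 zero(s) − 2 pole(s) → -20 dB/decade.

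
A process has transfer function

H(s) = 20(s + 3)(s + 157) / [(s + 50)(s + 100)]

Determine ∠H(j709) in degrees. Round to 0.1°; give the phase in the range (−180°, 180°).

At s = jω = j709:
zero (s+3): 3 + j709 → |·| = √(3²+709²) = √502690 ≈ 709.01, ∠ = arctan(709/3) ≈ 89.76°
zero (s+157): 157 + j709 → |·| = √(157²+709²) = √527330 ≈ 726.17, ∠ = arctan(709/157) ≈ 77.51°
pole (s+50): 50 + j709 → |·| = √(50²+709²) = √505181 ≈ 710.76, ∠ = arctan(709/50) ≈ 85.97°
pole (s+100): 100 + j709 → |·| = √(100²+709²) = √512681 ≈ 716.02, ∠ = arctan(709/100) ≈ 81.97°
∠H = 167.27° − 167.94° = -0.67°

-0.7°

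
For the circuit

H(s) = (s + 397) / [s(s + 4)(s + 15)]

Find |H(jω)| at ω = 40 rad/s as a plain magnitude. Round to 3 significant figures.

0.00581

At s = jω = j40:
zero (s+397): 397 + j40 → |·| = √(397²+40²) = √159209 ≈ 399.01, ∠ = arctan(40/397) ≈ 5.75°
pole (s+4): 4 + j40 → |·| = √(4²+40²) = √1616 ≈ 40.2, ∠ = arctan(40/4) ≈ 84.29°
pole (s+15): 15 + j40 → |·| = √(15²+40²) = √1825 ≈ 42.72, ∠ = arctan(40/15) ≈ 69.44°
pole at origin: |s| = 40, ∠ = 90.00° (in denominator)
|H| = 1 · 399.01 / 68694 ≈ 0.0058085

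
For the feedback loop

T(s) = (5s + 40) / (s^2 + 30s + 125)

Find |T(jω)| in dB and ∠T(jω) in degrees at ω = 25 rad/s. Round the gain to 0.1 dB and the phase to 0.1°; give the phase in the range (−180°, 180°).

-16.7 dB, -51.4°

Substitute s = j25:
Numerator: 5(j25) + 40 = 40 + j125
Denominator: (j25)^2 + 30(j25) + 125 = -500 + j750
|N| = √(40² + 125²) ≈ 131.24, ∠N ≈ 72.26°
|D| = √(500² + 750²) ≈ 901.39, ∠D ≈ 123.69°
|T| = 131.24 / 901.39 ≈ 0.1456
Gain = 20 log₁₀(0.1456) ≈ -16.74 dB
∠T = 72.26° − 123.69° = -51.43°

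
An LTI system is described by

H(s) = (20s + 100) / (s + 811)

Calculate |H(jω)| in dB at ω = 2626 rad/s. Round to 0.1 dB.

Substitute s = j2626:
Numerator: 20(j2626) + 100 = 100 + j52520
Denominator: (j2626) + 811 = 811 + j2626
|N| = √(100² + 52520²) ≈ 52520, ∠N ≈ 89.89°
|D| = √(811² + 2626²) ≈ 2748.4, ∠D ≈ 72.84°
|H| = 52520 / 2748.4 ≈ 19.109
Gain = 20 log₁₀(19.109) ≈ 25.62 dB

25.6 dB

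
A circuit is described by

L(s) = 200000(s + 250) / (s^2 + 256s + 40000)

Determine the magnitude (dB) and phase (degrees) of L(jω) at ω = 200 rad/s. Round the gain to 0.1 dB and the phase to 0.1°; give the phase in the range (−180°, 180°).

At s = jω = j200:
zero (s+250): 250 + j200 → |·| = √(250²+200²) = √102500 ≈ 320.16, ∠ = arctan(200/250) ≈ 38.66°
quadratic: (j200)² + 256·j200 + 40000 = 0 + j51200 → |·| ≈ 51200, ∠ ≈ 90.00°
|L| = 200000 · 320.16 / 51200 ≈ 1250.6
Gain = 20 log₁₀(1250.6) ≈ 61.94 dB
∠L = 38.66° − 90.00° = -51.34°

61.9 dB, -51.3°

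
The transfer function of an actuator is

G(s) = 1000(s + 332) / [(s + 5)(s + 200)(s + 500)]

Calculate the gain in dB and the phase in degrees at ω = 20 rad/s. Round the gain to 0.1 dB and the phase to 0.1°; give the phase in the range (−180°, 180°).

At s = jω = j20:
zero (s+332): 332 + j20 → |·| = √(332²+20²) = √110624 ≈ 332.6, ∠ = arctan(20/332) ≈ 3.45°
pole (s+5): 5 + j20 → |·| = √(5²+20²) = √425 ≈ 20.616, ∠ = arctan(20/5) ≈ 75.96°
pole (s+200): 200 + j20 → |·| = √(200²+20²) = √40400 ≈ 201, ∠ = arctan(20/200) ≈ 5.71°
pole (s+500): 500 + j20 → |·| = √(500²+20²) = √250400 ≈ 500.4, ∠ = arctan(20/500) ≈ 2.29°
|G| = 1000 · 332.6 / 2.0736e+06 ≈ 0.1604
Gain = 20 log₁₀(0.1604) ≈ -15.90 dB
∠G = 3.45° − 83.96° = -80.51°

-15.9 dB, -80.5°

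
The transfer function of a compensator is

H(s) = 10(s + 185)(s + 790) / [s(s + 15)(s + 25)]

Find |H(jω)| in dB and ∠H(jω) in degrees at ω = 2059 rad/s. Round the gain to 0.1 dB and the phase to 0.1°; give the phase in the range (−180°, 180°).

At s = jω = j2059:
zero (s+185): 185 + j2059 → |·| = √(185²+2059²) = √4273706 ≈ 2067.3, ∠ = arctan(2059/185) ≈ 84.87°
zero (s+790): 790 + j2059 → |·| = √(790²+2059²) = √4863581 ≈ 2205.4, ∠ = arctan(2059/790) ≈ 69.01°
pole (s+15): 15 + j2059 → |·| = √(15²+2059²) = √4239706 ≈ 2059.1, ∠ = arctan(2059/15) ≈ 89.58°
pole (s+25): 25 + j2059 → |·| = √(25²+2059²) = √4240106 ≈ 2059.2, ∠ = arctan(2059/25) ≈ 89.30°
pole at origin: |s| = 2059, ∠ = 90.00° (in denominator)
|H| = 10 · 4.5592e+06 / 8.7304e+09 ≈ 0.0052222
Gain = 20 log₁₀(0.0052222) ≈ -45.64 dB
∠H = 153.88° − 268.88° = -115.00°

-45.6 dB, -115.0°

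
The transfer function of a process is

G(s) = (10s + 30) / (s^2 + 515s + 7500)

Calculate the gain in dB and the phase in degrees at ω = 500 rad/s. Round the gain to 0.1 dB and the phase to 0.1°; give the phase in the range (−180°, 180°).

Substitute s = j500:
Numerator: 10(j500) + 30 = 30 + j5000
Denominator: (j500)^2 + 515(j500) + 7500 = -242500 + j257500
|N| = √(30² + 5000²) ≈ 5000.1, ∠N ≈ 89.66°
|D| = √(242500² + 257500²) ≈ 3.5371e+05, ∠D ≈ 133.28°
|G| = 5000.1 / 3.5371e+05 ≈ 0.014136
Gain = 20 log₁₀(0.014136) ≈ -36.99 dB
∠G = 89.66° − 133.28° = -43.62°

-37.0 dB, -43.6°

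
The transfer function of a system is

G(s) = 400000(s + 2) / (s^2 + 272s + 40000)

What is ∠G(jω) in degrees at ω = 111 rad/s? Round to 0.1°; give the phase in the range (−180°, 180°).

41.5°

At s = jω = j111:
zero (s+2): 2 + j111 → |·| = √(2²+111²) = √12325 ≈ 111.02, ∠ = arctan(111/2) ≈ 88.97°
quadratic: (j111)² + 272·j111 + 40000 = 27679 + j30192 → |·| ≈ 40960, ∠ ≈ 47.49°
∠G = 88.97° − 47.49° = 41.48°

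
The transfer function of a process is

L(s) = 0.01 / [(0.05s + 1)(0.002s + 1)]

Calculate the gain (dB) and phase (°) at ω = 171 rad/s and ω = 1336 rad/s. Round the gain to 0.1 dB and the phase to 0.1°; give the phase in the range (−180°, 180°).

ω = 171: -59.2 dB, -102.2°; ω = 1336: -85.6 dB, -158.6°

At ω = 171 rad/s:
pole (1 + j171·0.05) = 1 + j8.55 → |·| ≈ 8.6083, ∠ ≈ 83.33°
pole (1 + j171·0.002) = 1 + j0.342 → |·| ≈ 1.0569, ∠ ≈ 18.88°
|L| = 0.01 · 1 / (8.6083 · 1.0569) ≈ 0.0010991
Gain = 20 log₁₀(0.0010991) ≈ -59.18 dB
∠L = (0°) − (83.33° + 18.88°) = -102.21°

At ω = 1336 rad/s:
pole (1 + j1336·0.05) = 1 + j66.8 → |·| ≈ 66.807, ∠ ≈ 89.14°
pole (1 + j1336·0.002) = 1 + j2.672 → |·| ≈ 2.853, ∠ ≈ 69.48°
|L| = 0.01 · 1 / (66.807 · 2.853) ≈ 5.2466e-05
Gain = 20 log₁₀(5.2466e-05) ≈ -85.60 dB
∠L = (0°) − (89.14° + 69.48°) = -158.62°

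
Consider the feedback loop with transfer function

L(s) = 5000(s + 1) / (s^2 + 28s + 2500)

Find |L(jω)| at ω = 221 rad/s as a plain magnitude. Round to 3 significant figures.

At s = jω = j221:
zero (s+1): 1 + j221 → |·| = √(1²+221²) = √48842 ≈ 221, ∠ = arctan(221/1) ≈ 89.74°
quadratic: (j221)² + 28·j221 + 2500 = -46341 + j6188 → |·| ≈ 46752, ∠ ≈ 172.39°
|L| = 5000 · 221 / 46752 ≈ 23.635

23.6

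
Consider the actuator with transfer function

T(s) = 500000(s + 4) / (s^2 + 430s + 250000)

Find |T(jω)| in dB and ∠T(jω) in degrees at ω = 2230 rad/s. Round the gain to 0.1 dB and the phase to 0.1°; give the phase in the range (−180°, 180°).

At s = jω = j2230:
zero (s+4): 4 + j2230 → |·| = √(4²+2230²) = √4972916 ≈ 2230, ∠ = arctan(2230/4) ≈ 89.90°
quadratic: (j2230)² + 430·j2230 + 250000 = -4722900 + j958900 → |·| ≈ 4.8193e+06, ∠ ≈ 168.52°
|T| = 500000 · 2230 / 4.8193e+06 ≈ 231.36
Gain = 20 log₁₀(231.36) ≈ 47.29 dB
∠T = 89.90° − 168.52° = -78.62°

47.3 dB, -78.6°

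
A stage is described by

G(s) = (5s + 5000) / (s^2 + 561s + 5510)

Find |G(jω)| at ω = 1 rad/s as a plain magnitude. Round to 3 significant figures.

0.903

Substitute s = j1:
Numerator: 5(j1) + 5000 = 5000 + j5
Denominator: (j1)^2 + 561(j1) + 5510 = 5509 + j561
|N| = √(5000² + 5²) ≈ 5000, ∠N ≈ 0.06°
|D| = √(5509² + 561²) ≈ 5537.5, ∠D ≈ 5.81°
|G| = 5000 / 5537.5 ≈ 0.90293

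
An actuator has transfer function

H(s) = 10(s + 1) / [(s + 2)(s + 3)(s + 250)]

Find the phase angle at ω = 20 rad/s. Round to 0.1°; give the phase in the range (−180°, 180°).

-83.2°

At s = jω = j20:
zero (s+1): 1 + j20 → |·| = √(1²+20²) = √401 ≈ 20.025, ∠ = arctan(20/1) ≈ 87.14°
pole (s+2): 2 + j20 → |·| = √(2²+20²) = √404 ≈ 20.1, ∠ = arctan(20/2) ≈ 84.29°
pole (s+3): 3 + j20 → |·| = √(3²+20²) = √409 ≈ 20.224, ∠ = arctan(20/3) ≈ 81.47°
pole (s+250): 250 + j20 → |·| = √(250²+20²) = √62900 ≈ 250.8, ∠ = arctan(20/250) ≈ 4.57°
∠H = 87.14° − 170.33° = -83.19°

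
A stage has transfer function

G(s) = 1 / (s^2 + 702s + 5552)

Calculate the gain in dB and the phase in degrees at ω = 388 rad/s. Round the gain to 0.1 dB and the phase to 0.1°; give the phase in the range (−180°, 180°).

-109.8 dB, -118.0°

Substitute s = j388:
Numerator: 1 = 1 + j0
Denominator: (j388)^2 + 702(j388) + 5552 = -144992 + j272376
|N| = √(1² + 0²) ≈ 1, ∠N ≈ 0.00°
|D| = √(144992² + 272376²) ≈ 3.0856e+05, ∠D ≈ 118.03°
|G| = 1 / 3.0856e+05 ≈ 3.2409e-06
Gain = 20 log₁₀(3.2409e-06) ≈ -109.79 dB
∠G = 0.00° − 118.03° = -118.03°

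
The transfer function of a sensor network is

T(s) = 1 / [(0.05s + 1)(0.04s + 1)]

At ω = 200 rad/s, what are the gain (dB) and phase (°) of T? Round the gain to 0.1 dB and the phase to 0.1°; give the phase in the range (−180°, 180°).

-38.2 dB, -167.2°

At ω = 200 rad/s:
pole (1 + j200·0.05) = 1 + j10 → |·| ≈ 10.05, ∠ ≈ 84.29°
pole (1 + j200·0.04) = 1 + j8 → |·| ≈ 8.0623, ∠ ≈ 82.87°
|T| = 1 · 1 / (10.05 · 8.0623) ≈ 0.012342
Gain = 20 log₁₀(0.012342) ≈ -38.17 dB
∠T = (0°) − (84.29° + 82.87°) = -167.16°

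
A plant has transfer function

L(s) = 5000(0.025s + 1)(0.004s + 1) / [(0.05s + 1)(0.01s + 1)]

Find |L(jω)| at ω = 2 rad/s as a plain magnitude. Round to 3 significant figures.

At ω = 2 rad/s:
zero (1 + j2·0.025) = 1 + j0.05 → |·| ≈ 1.0012, ∠ ≈ 2.86°
zero (1 + j2·0.004) = 1 + j0.008 → |·| ≈ 1, ∠ ≈ 0.46°
pole (1 + j2·0.05) = 1 + j0.1 → |·| ≈ 1.005, ∠ ≈ 5.71°
pole (1 + j2·0.01) = 1 + j0.02 → |·| ≈ 1.0002, ∠ ≈ 1.15°
|L| = 5000 · 1.0012 · 1 / (1.005 · 1.0002) ≈ 4980.1

4.98e+03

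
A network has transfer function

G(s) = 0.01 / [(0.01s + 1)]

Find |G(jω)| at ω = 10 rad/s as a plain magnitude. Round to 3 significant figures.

At ω = 10 rad/s:
pole (1 + j10·0.01) = 1 + j0.1 → |·| ≈ 1.005, ∠ ≈ 5.71°
|G| = 0.01 · 1 / (1.005) ≈ 0.0099502

0.00995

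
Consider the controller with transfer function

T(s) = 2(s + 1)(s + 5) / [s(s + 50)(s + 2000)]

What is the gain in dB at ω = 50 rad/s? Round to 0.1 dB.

-63.0 dB

At s = jω = j50:
zero (s+1): 1 + j50 → |·| = √(1²+50²) = √2501 ≈ 50.01, ∠ = arctan(50/1) ≈ 88.85°
zero (s+5): 5 + j50 → |·| = √(5²+50²) = √2525 ≈ 50.249, ∠ = arctan(50/5) ≈ 84.29°
pole (s+50): 50 + j50 → |·| = √(50²+50²) = √5000 ≈ 70.711, ∠ = arctan(50/50) ≈ 45.00°
pole (s+2000): 2000 + j50 → |·| = √(2000²+50²) = √4002500 ≈ 2000.6, ∠ = arctan(50/2000) ≈ 1.43°
pole at origin: |s| = 50, ∠ = 90.00° (in denominator)
|T| = 2 · 2513 / 7.0732e+06 ≈ 0.00071057
Gain = 20 log₁₀(0.00071057) ≈ -62.97 dB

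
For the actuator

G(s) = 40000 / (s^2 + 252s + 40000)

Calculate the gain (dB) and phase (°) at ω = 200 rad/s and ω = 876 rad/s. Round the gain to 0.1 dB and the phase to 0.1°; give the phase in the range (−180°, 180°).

At s = jω = j200:
quadratic: (j200)² + 252·j200 + 40000 = 0 + j50400 → |·| ≈ 50400, ∠ ≈ 90.00°
|G| = 40000 / 50400 ≈ 0.79365
Gain = 20 log₁₀(0.79365) ≈ -2.01 dB
∠G = 0.00° − 90.00° = -90.00°

At s = jω = j876:
quadratic: (j876)² + 252·j876 + 40000 = -727376 + j220752 → |·| ≈ 7.6014e+05, ∠ ≈ 163.12°
|G| = 40000 / 7.6014e+05 ≈ 0.052622
Gain = 20 log₁₀(0.052622) ≈ -25.58 dB
∠G = 0.00° − 163.12° = -163.12°

ω = 200: -2.0 dB, -90.0°; ω = 876: -25.6 dB, -163.1°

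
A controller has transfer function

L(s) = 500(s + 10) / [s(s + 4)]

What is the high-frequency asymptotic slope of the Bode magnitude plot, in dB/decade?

Each pole contributes −20 dB/decade at high frequency; each zero contributes +20 dB/decade.
Net: 1 zero(s) − 2 pole(s) → -20 dB/decade.

-20 dB/decade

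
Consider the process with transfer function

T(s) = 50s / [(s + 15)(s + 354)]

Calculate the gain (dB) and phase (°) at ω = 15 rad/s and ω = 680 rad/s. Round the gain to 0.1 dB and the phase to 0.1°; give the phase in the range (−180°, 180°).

At s = jω = j15:
zero at origin: s = j15 → |·| = 15, ∠ = 90.00°
pole (s+15): 15 + j15 → |·| = √(15²+15²) = √450 ≈ 21.213, ∠ = arctan(15/15) ≈ 45.00°
pole (s+354): 354 + j15 → |·| = √(354²+15²) = √125541 ≈ 354.32, ∠ = arctan(15/354) ≈ 2.43°
|T| = 50 · 15 / 7516.2 ≈ 0.099784
Gain = 20 log₁₀(0.099784) ≈ -20.02 dB
∠T = 90.00° − 47.43° = 42.57°

At s = jω = j680:
zero at origin: s = j680 → |·| = 680, ∠ = 90.00°
pole (s+15): 15 + j680 → |·| = √(15²+680²) = √462625 ≈ 680.17, ∠ = arctan(680/15) ≈ 88.74°
pole (s+354): 354 + j680 → |·| = √(354²+680²) = √587716 ≈ 766.63, ∠ = arctan(680/354) ≈ 62.50°
|T| = 50 · 680 / 5.2144e+05 ≈ 0.065204
Gain = 20 log₁₀(0.065204) ≈ -23.71 dB
∠T = 90.00° − 151.24° = -61.24°

ω = 15: -20.0 dB, 42.6°; ω = 680: -23.7 dB, -61.2°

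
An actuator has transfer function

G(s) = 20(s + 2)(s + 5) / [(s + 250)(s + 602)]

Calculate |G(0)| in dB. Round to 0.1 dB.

-57.5 dB

G(0) = 20·2·5 / (250·602) ≈ 0.0013289
20 log₁₀(0.0013289) ≈ -57.53 dB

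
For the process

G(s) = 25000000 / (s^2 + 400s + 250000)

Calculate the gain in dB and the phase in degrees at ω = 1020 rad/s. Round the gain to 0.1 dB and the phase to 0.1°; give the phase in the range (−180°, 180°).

29.0 dB, -152.7°

At s = jω = j1020:
quadratic: (j1020)² + 400·j1020 + 250000 = -790400 + j408000 → |·| ≈ 8.8949e+05, ∠ ≈ 152.70°
|G| = 25000000 / 8.8949e+05 ≈ 28.106
Gain = 20 log₁₀(28.106) ≈ 28.98 dB
∠G = 0.00° − 152.70° = -152.70°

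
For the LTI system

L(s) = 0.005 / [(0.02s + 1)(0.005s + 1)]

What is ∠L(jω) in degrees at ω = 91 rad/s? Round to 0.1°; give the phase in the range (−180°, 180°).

-85.7°

At ω = 91 rad/s:
pole (1 + j91·0.02) = 1 + j1.82 → |·| ≈ 2.0766, ∠ ≈ 61.21°
pole (1 + j91·0.005) = 1 + j0.455 → |·| ≈ 1.0986, ∠ ≈ 24.47°
∠L = (0°) − (61.21° + 24.47°) = -85.68°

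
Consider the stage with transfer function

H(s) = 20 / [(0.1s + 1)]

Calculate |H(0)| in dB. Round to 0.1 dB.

H(0) = 20 · 1 / 1 = 20
20 log₁₀(20) ≈ 26.02 dB

26.0 dB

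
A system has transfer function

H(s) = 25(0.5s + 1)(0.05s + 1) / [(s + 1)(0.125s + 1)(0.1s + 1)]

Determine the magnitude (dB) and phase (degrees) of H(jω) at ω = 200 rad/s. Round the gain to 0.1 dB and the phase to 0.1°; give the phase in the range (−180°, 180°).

-12.0 dB, -90.8°

At ω = 200 rad/s:
zero (1 + j200·0.5) = 1 + j100 → |·| ≈ 100, ∠ ≈ 89.43°
zero (1 + j200·0.05) = 1 + j10 → |·| ≈ 10.05, ∠ ≈ 84.29°
pole (1 + j200·1) = 1 + j200 → |·| ≈ 200, ∠ ≈ 89.71°
pole (1 + j200·0.125) = 1 + j25 → |·| ≈ 25.02, ∠ ≈ 87.71°
pole (1 + j200·0.1) = 1 + j20 → |·| ≈ 20.025, ∠ ≈ 87.14°
|H| = 25 · 100 · 10.05 / (200 · 25.02 · 20.025) ≈ 0.25074
Gain = 20 log₁₀(0.25074) ≈ -12.02 dB
∠H = (89.43° + 84.29°) − (89.71° + 87.71° + 87.14°) = -90.84°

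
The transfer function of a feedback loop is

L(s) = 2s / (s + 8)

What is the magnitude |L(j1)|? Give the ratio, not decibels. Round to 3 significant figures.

At s = jω = j1:
zero at origin: s = j1 → |·| = 1, ∠ = 90.00°
pole (s+8): 8 + j1 → |·| = √(8²+1²) = √65 ≈ 8.0623, ∠ = arctan(1/8) ≈ 7.13°
|L| = 2 · 1 / 8.0623 ≈ 0.24807

0.248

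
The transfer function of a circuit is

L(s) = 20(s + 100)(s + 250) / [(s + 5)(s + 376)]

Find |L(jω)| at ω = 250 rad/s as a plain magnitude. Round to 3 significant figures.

16.9

At s = jω = j250:
zero (s+100): 100 + j250 → |·| = √(100²+250²) = √72500 ≈ 269.26, ∠ = arctan(250/100) ≈ 68.20°
zero (s+250): 250 + j250 → |·| = √(250²+250²) = √125000 ≈ 353.55, ∠ = arctan(250/250) ≈ 45.00°
pole (s+5): 5 + j250 → |·| = √(5²+250²) = √62525 ≈ 250.05, ∠ = arctan(250/5) ≈ 88.85°
pole (s+376): 376 + j250 → |·| = √(376²+250²) = √203876 ≈ 451.53, ∠ = arctan(250/376) ≈ 33.62°
|L| = 20 · 95197 / 1.1291e+05 ≈ 16.862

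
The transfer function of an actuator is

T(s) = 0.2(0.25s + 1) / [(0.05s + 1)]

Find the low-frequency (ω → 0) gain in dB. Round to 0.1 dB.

T(0) = 0.2 · 1 / 1 = 0.2
20 log₁₀(0.2) ≈ -13.98 dB

-14.0 dB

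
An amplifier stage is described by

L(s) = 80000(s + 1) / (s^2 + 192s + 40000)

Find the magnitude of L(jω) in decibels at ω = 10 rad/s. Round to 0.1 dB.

26.1 dB

At s = jω = j10:
zero (s+1): 1 + j10 → |·| = √(1²+10²) = √101 ≈ 10.05, ∠ = arctan(10/1) ≈ 84.29°
quadratic: (j10)² + 192·j10 + 40000 = 39900 + j1920 → |·| ≈ 39946, ∠ ≈ 2.75°
|L| = 80000 · 10.05 / 39946 ≈ 20.127
Gain = 20 log₁₀(20.127) ≈ 26.08 dB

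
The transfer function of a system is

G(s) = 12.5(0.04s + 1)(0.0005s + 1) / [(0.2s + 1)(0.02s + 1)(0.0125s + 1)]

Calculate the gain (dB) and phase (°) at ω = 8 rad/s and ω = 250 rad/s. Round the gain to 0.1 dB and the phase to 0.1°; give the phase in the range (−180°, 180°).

At ω = 8 rad/s:
zero (1 + j8·0.04) = 1 + j0.32 → |·| ≈ 1.05, ∠ ≈ 17.74°
zero (1 + j8·0.0005) = 1 + j0.004 → |·| ≈ 1, ∠ ≈ 0.23°
pole (1 + j8·0.2) = 1 + j1.6 → |·| ≈ 1.8868, ∠ ≈ 57.99°
pole (1 + j8·0.02) = 1 + j0.16 → |·| ≈ 1.0127, ∠ ≈ 9.09°
pole (1 + j8·0.0125) = 1 + j0.1 → |·| ≈ 1.005, ∠ ≈ 5.71°
|G| = 12.5 · 1.05 · 1 / (1.8868 · 1.0127 · 1.005) ≈ 6.8348
Gain = 20 log₁₀(6.8348) ≈ 16.69 dB
∠G = (17.74° + 0.23°) − (57.99° + 9.09° + 5.71°) = -54.82°

At ω = 250 rad/s:
zero (1 + j250·0.04) = 1 + j10 → |·| ≈ 10.05, ∠ ≈ 84.29°
zero (1 + j250·0.0005) = 1 + j0.125 → |·| ≈ 1.0078, ∠ ≈ 7.13°
pole (1 + j250·0.2) = 1 + j50 → |·| ≈ 50.01, ∠ ≈ 88.85°
pole (1 + j250·0.02) = 1 + j5 → |·| ≈ 5.099, ∠ ≈ 78.69°
pole (1 + j250·0.0125) = 1 + j3.125 → |·| ≈ 3.2811, ∠ ≈ 72.26°
|G| = 12.5 · 10.05 · 1.0078 / (50.01 · 5.099 · 3.2811) ≈ 0.15132
Gain = 20 log₁₀(0.15132) ≈ -16.40 dB
∠G = (84.29° + 7.13°) − (88.85° + 78.69° + 72.26°) = -148.38°

ω = 8: 16.7 dB, -54.8°; ω = 250: -16.4 dB, -148.4°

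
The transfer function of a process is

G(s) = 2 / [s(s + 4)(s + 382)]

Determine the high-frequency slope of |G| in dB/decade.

Each pole contributes −20 dB/decade at high frequency; each zero contributes +20 dB/decade.
Net: 0 zero(s) − 3 pole(s) → -60 dB/decade.

-60 dB/decade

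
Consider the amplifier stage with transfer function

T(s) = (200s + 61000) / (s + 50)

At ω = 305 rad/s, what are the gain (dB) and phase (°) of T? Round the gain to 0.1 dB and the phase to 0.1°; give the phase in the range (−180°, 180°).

Substitute s = j305:
Numerator: 200(j305) + 61000 = 61000 + j61000
Denominator: (j305) + 50 = 50 + j305
|N| = √(61000² + 61000²) ≈ 86267, ∠N ≈ 45.00°
|D| = √(50² + 305²) ≈ 309.07, ∠D ≈ 80.69°
|T| = 86267 / 309.07 ≈ 279.12
Gain = 20 log₁₀(279.12) ≈ 48.92 dB
∠T = 45.00° − 80.69° = -35.69°

48.9 dB, -35.7°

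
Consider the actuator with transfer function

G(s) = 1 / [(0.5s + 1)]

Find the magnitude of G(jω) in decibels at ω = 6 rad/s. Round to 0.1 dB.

At ω = 6 rad/s:
pole (1 + j6·0.5) = 1 + j3 → |·| ≈ 3.1623, ∠ ≈ 71.57°
|G| = 1 · 1 / (3.1623) ≈ 0.31623
Gain = 20 log₁₀(0.31623) ≈ -10.00 dB

-10.0 dB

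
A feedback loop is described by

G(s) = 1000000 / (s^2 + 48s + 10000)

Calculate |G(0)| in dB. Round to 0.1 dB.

G(0) = 1000000 / 10000 = 100
20 log₁₀(100) ≈ 40.00 dB

40.0 dB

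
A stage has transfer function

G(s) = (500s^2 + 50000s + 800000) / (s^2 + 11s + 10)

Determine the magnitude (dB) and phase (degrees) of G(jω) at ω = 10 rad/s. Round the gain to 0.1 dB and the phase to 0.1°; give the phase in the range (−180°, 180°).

Substitute s = j10:
Numerator: 500(j10)^2 + 50000(j10) + 800000 = 750000 + j500000
Denominator: (j10)^2 + 11(j10) + 10 = -90 + j110
|N| = √(750000² + 500000²) ≈ 9.0139e+05, ∠N ≈ 33.69°
|D| = √(90² + 110²) ≈ 142.13, ∠D ≈ 129.29°
|G| = 9.0139e+05 / 142.13 ≈ 6342
Gain = 20 log₁₀(6342) ≈ 76.04 dB
∠G = 33.69° − 129.29° = -95.60°

76.0 dB, -95.6°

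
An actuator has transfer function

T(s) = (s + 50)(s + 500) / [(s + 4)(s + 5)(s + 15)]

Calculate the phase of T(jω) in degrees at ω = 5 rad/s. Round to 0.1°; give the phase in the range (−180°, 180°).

At s = jω = j5:
zero (s+50): 50 + j5 → |·| = √(50²+5²) = √2525 ≈ 50.249, ∠ = arctan(5/50) ≈ 5.71°
zero (s+500): 500 + j5 → |·| = √(500²+5²) = √250025 ≈ 500.02, ∠ = arctan(5/500) ≈ 0.57°
pole (s+4): 4 + j5 → |·| = √(4²+5²) = √41 ≈ 6.4031, ∠ = arctan(5/4) ≈ 51.34°
pole (s+5): 5 + j5 → |·| = √(5²+5²) = √50 ≈ 7.0711, ∠ = arctan(5/5) ≈ 45.00°
pole (s+15): 15 + j5 → |·| = √(15²+5²) = √250 ≈ 15.811, ∠ = arctan(5/15) ≈ 18.43°
∠T = 6.28° − 114.77° = -108.49°

-108.5°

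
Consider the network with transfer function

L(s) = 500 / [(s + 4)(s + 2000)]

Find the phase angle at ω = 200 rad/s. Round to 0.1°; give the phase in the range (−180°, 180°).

-94.6°

At s = jω = j200:
pole (s+4): 4 + j200 → |·| = √(4²+200²) = √40016 ≈ 200.04, ∠ = arctan(200/4) ≈ 88.85°
pole (s+2000): 2000 + j200 → |·| = √(2000²+200²) = √4040000 ≈ 2010, ∠ = arctan(200/2000) ≈ 5.71°
∠L = 0.00° − 94.56° = -94.56°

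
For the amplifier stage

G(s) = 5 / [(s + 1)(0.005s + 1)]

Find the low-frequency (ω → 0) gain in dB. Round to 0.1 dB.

G(0) = 5 · 1 / 1 = 5
20 log₁₀(5) ≈ 13.98 dB

14.0 dB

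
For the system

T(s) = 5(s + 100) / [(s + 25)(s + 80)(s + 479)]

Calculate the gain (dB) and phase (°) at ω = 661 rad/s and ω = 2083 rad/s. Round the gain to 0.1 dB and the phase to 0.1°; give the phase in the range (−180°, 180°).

At s = jω = j661:
zero (s+100): 100 + j661 → |·| = √(100²+661²) = √446921 ≈ 668.52, ∠ = arctan(661/100) ≈ 81.40°
pole (s+25): 25 + j661 → |·| = √(25²+661²) = √437546 ≈ 661.47, ∠ = arctan(661/25) ≈ 87.83°
pole (s+80): 80 + j661 → |·| = √(80²+661²) = √443321 ≈ 665.82, ∠ = arctan(661/80) ≈ 83.10°
pole (s+479): 479 + j661 → |·| = √(479²+661²) = √666362 ≈ 816.31, ∠ = arctan(661/479) ≈ 54.07°
|T| = 5 · 668.52 / 3.5952e+08 ≈ 9.2974e-06
Gain = 20 log₁₀(9.2974e-06) ≈ -100.63 dB
∠T = 81.40° − 225.00° = -143.60°

At s = jω = j2083:
zero (s+100): 100 + j2083 → |·| = √(100²+2083²) = √4348889 ≈ 2085.4, ∠ = arctan(2083/100) ≈ 87.25°
pole (s+25): 25 + j2083 → |·| = √(25²+2083²) = √4339514 ≈ 2083.2, ∠ = arctan(2083/25) ≈ 89.31°
pole (s+80): 80 + j2083 → |·| = √(80²+2083²) = √4345289 ≈ 2084.5, ∠ = arctan(2083/80) ≈ 87.80°
pole (s+479): 479 + j2083 → |·| = √(479²+2083²) = √4568330 ≈ 2137.4, ∠ = arctan(2083/479) ≈ 77.05°
|T| = 5 · 2085.4 / 9.2815e+09 ≈ 1.1234e-06
Gain = 20 log₁₀(1.1234e-06) ≈ -118.99 dB
∠T = 87.25° − 254.16° = -166.91°

ω = 661: -100.6 dB, -143.6°; ω = 2083: -119.0 dB, -166.9°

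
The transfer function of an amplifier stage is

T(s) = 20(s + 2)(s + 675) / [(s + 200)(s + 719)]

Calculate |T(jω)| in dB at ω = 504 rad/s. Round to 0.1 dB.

At s = jω = j504:
zero (s+2): 2 + j504 → |·| = √(2²+504²) = √254020 ≈ 504, ∠ = arctan(504/2) ≈ 89.77°
zero (s+675): 675 + j504 → |·| = √(675²+504²) = √709641 ≈ 842.4, ∠ = arctan(504/675) ≈ 36.75°
pole (s+200): 200 + j504 → |·| = √(200²+504²) = √294016 ≈ 542.23, ∠ = arctan(504/200) ≈ 68.36°
pole (s+719): 719 + j504 → |·| = √(719²+504²) = √770977 ≈ 878.05, ∠ = arctan(504/719) ≈ 35.03°
|T| = 20 · 4.2457e+05 / 4.7611e+05 ≈ 17.835
Gain = 20 log₁₀(17.835) ≈ 25.03 dB

25.0 dB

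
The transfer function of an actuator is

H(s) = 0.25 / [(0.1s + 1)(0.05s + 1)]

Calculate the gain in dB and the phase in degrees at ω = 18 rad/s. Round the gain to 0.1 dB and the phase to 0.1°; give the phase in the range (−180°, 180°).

At ω = 18 rad/s:
pole (1 + j18·0.1) = 1 + j1.8 → |·| ≈ 2.0591, ∠ ≈ 60.95°
pole (1 + j18·0.05) = 1 + j0.9 → |·| ≈ 1.3454, ∠ ≈ 41.99°
|H| = 0.25 · 1 / (2.0591 · 1.3454) ≈ 0.090243
Gain = 20 log₁₀(0.090243) ≈ -20.89 dB
∠H = (0°) − (60.95° + 41.99°) = -102.94°

-20.9 dB, -102.9°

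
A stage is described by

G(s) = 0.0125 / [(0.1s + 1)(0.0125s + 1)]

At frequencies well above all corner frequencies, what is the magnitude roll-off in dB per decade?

Each pole contributes −20 dB/decade at high frequency; each zero contributes +20 dB/decade.
Net: 0 zero(s) − 2 pole(s) → -40 dB/decade.

-40 dB/decade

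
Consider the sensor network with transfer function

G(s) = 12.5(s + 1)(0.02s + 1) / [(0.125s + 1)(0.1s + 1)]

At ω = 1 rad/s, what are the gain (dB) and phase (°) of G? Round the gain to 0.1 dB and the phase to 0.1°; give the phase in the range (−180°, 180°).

At ω = 1 rad/s:
zero (1 + j1·1) = 1 + j1 → |·| ≈ 1.4142, ∠ ≈ 45.00°
zero (1 + j1·0.02) = 1 + j0.02 → |·| ≈ 1.0002, ∠ ≈ 1.15°
pole (1 + j1·0.125) = 1 + j0.125 → |·| ≈ 1.0078, ∠ ≈ 7.13°
pole (1 + j1·0.1) = 1 + j0.1 → |·| ≈ 1.005, ∠ ≈ 5.71°
|G| = 12.5 · 1.4142 · 1.0002 / (1.0078 · 1.005) ≈ 17.457
Gain = 20 log₁₀(17.457) ≈ 24.84 dB
∠G = (45.00° + 1.15°) − (7.13° + 5.71°) = 33.31°

24.8 dB, 33.3°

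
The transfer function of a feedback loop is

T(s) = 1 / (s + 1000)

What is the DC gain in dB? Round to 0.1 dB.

T(0) = 1 / (1000) = 0.001
20 log₁₀(0.001) ≈ -60.00 dB

-60.0 dB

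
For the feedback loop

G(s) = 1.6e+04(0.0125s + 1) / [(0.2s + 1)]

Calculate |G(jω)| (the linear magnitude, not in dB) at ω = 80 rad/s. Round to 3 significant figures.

At ω = 80 rad/s:
zero (1 + j80·0.0125) = 1 + j1 → |·| ≈ 1.4142, ∠ ≈ 45.00°
pole (1 + j80·0.2) = 1 + j16 → |·| ≈ 16.031, ∠ ≈ 86.42°
|G| = 1.6e+04 · 1.4142 / (16.031) ≈ 1411.5

1.41e+03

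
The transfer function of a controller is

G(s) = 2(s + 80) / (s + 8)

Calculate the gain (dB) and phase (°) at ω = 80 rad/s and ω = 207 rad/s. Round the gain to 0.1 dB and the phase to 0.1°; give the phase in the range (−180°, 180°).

ω = 80: 9.0 dB, -39.3°; ω = 207: 6.6 dB, -18.9°

At s = jω = j80:
zero (s+80): 80 + j80 → |·| = √(80²+80²) = √12800 ≈ 113.14, ∠ = arctan(80/80) ≈ 45.00°
pole (s+8): 8 + j80 → |·| = √(8²+80²) = √6464 ≈ 80.399, ∠ = arctan(80/8) ≈ 84.29°
|G| = 2 · 113.14 / 80.399 ≈ 2.8145
Gain = 20 log₁₀(2.8145) ≈ 8.99 dB
∠G = 45.00° − 84.29° = -39.29°

At s = jω = j207:
zero (s+80): 80 + j207 → |·| = √(80²+207²) = √49249 ≈ 221.92, ∠ = arctan(207/80) ≈ 68.87°
pole (s+8): 8 + j207 → |·| = √(8²+207²) = √42913 ≈ 207.15, ∠ = arctan(207/8) ≈ 87.79°
|G| = 2 · 221.92 / 207.15 ≈ 2.1426
Gain = 20 log₁₀(2.1426) ≈ 6.62 dB
∠G = 68.87° − 87.79° = -18.92°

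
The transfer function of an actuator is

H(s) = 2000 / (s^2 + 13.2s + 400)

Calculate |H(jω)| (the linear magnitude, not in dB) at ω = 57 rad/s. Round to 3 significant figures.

At s = jω = j57:
quadratic: (j57)² + 13.2·j57 + 400 = -2849 + j752.4 → |·| ≈ 2946.7, ∠ ≈ 165.21°
|H| = 2000 / 2946.7 ≈ 0.67873

0.679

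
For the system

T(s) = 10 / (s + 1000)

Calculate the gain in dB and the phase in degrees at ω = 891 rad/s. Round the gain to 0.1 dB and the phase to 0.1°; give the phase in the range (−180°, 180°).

Substitute s = j891:
Numerator: 10 = 10 + j0
Denominator: (j891) + 1000 = 1000 + j891
|N| = √(10² + 0²) ≈ 10, ∠N ≈ 0.00°
|D| = √(1000² + 891²) ≈ 1339.4, ∠D ≈ 41.70°
|T| = 10 / 1339.4 ≈ 0.007466
Gain = 20 log₁₀(0.007466) ≈ -42.54 dB
∠T = 0.00° − 41.70° = -41.70°

-42.5 dB, -41.7°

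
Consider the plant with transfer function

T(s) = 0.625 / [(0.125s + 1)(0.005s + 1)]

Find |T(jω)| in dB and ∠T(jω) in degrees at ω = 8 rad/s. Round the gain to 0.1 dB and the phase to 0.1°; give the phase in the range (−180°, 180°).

At ω = 8 rad/s:
pole (1 + j8·0.125) = 1 + j1 → |·| ≈ 1.4142, ∠ ≈ 45.00°
pole (1 + j8·0.005) = 1 + j0.04 → |·| ≈ 1.0008, ∠ ≈ 2.29°
|T| = 0.625 · 1 / (1.4142 · 1.0008) ≈ 0.44159
Gain = 20 log₁₀(0.44159) ≈ -7.10 dB
∠T = (0°) − (45.00° + 2.29°) = -47.29°

-7.1 dB, -47.3°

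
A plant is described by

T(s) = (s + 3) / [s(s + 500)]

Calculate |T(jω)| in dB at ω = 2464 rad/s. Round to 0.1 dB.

At s = jω = j2464:
zero (s+3): 3 + j2464 → |·| = √(3²+2464²) = √6071305 ≈ 2464, ∠ = arctan(2464/3) ≈ 89.93°
pole (s+500): 500 + j2464 → |·| = √(500²+2464²) = √6321296 ≈ 2514.2, ∠ = arctan(2464/500) ≈ 78.53°
pole at origin: |s| = 2464, ∠ = 90.00° (in denominator)
|T| = 1 · 2464 / 6.195e+06 ≈ 0.00039774
Gain = 20 log₁₀(0.00039774) ≈ -68.01 dB

-68.0 dB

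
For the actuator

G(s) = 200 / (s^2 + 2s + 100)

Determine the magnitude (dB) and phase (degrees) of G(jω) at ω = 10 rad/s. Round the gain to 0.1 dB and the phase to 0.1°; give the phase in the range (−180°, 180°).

At s = jω = j10:
quadratic: (j10)² + 2·j10 + 100 = 0 + j20 → |·| ≈ 20, ∠ ≈ 90.00°
|G| = 200 / 20 ≈ 10
Gain = 20 log₁₀(10) ≈ 20.00 dB
∠G = 0.00° − 90.00° = -90.00°

20.0 dB, -90.0°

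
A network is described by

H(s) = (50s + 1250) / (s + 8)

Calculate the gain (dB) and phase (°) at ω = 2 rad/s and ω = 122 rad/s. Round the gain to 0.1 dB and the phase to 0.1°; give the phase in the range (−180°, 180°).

ω = 2: 43.6 dB, -9.5°; ω = 122: 34.1 dB, -7.8°

Substitute s = j2:
Numerator: 50(j2) + 1250 = 1250 + j100
Denominator: (j2) + 8 = 8 + j2
|N| = √(1250² + 100²) ≈ 1254, ∠N ≈ 4.57°
|D| = √(8² + 2²) ≈ 8.2462, ∠D ≈ 14.04°
|H| = 1254 / 8.2462 ≈ 152.07
Gain = 20 log₁₀(152.07) ≈ 43.64 dB
∠H = 4.57° − 14.04° = -9.47°

Substitute s = j122:
Numerator: 50(j122) + 1250 = 1250 + j6100
Denominator: (j122) + 8 = 8 + j122
|N| = √(1250² + 6100²) ≈ 6226.8, ∠N ≈ 78.42°
|D| = √(8² + 122²) ≈ 122.26, ∠D ≈ 86.25°
|H| = 6226.8 / 122.26 ≈ 50.931
Gain = 20 log₁₀(50.931) ≈ 34.14 dB
∠H = 78.42° − 86.25° = -7.83°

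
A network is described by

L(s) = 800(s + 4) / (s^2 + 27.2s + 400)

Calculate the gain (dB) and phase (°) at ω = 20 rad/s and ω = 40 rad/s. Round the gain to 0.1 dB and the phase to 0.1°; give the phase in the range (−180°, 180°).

ω = 20: 29.5 dB, -11.3°; ω = 40: 26.0 dB, -53.5°

At s = jω = j20:
zero (s+4): 4 + j20 → |·| = √(4²+20²) = √416 ≈ 20.396, ∠ = arctan(20/4) ≈ 78.69°
quadratic: (j20)² + 27.2·j20 + 400 = 0 + j544 → |·| ≈ 544, ∠ ≈ 90.00°
|L| = 800 · 20.396 / 544 ≈ 29.994
Gain = 20 log₁₀(29.994) ≈ 29.54 dB
∠L = 78.69° − 90.00° = -11.31°

At s = jω = j40:
zero (s+4): 4 + j40 → |·| = √(4²+40²) = √1616 ≈ 40.2, ∠ = arctan(40/4) ≈ 84.29°
quadratic: (j40)² + 27.2·j40 + 400 = -1200 + j1088 → |·| ≈ 1619.8, ∠ ≈ 137.80°
|L| = 800 · 40.2 / 1619.8 ≈ 19.854
Gain = 20 log₁₀(19.854) ≈ 25.96 dB
∠L = 84.29° − 137.80° = -53.51°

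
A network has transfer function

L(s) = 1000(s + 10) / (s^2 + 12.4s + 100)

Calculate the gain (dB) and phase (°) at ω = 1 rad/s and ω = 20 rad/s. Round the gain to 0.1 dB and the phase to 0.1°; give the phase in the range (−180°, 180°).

At s = jω = j1:
zero (s+10): 10 + j1 → |·| = √(10²+1²) = √101 ≈ 10.05, ∠ = arctan(1/10) ≈ 5.71°
quadratic: (j1)² + 12.4·j1 + 100 = 99 + j12.4 → |·| ≈ 99.774, ∠ ≈ 7.14°
|L| = 1000 · 10.05 / 99.774 ≈ 100.73
Gain = 20 log₁₀(100.73) ≈ 40.06 dB
∠L = 5.71° − 7.14° = -1.43°

At s = jω = j20:
zero (s+10): 10 + j20 → |·| = √(10²+20²) = √500 ≈ 22.361, ∠ = arctan(20/10) ≈ 63.43°
quadratic: (j20)² + 12.4·j20 + 100 = -300 + j248 → |·| ≈ 389.24, ∠ ≈ 140.42°
|L| = 1000 · 22.361 / 389.24 ≈ 57.448
Gain = 20 log₁₀(57.448) ≈ 35.19 dB
∠L = 63.43° − 140.42° = -76.99°

ω = 1: 40.1 dB, -1.4°; ω = 20: 35.2 dB, -77.0°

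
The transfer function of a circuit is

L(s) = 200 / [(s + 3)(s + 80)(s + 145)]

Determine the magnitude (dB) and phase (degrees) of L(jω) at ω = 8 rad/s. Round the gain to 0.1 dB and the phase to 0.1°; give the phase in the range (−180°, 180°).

At s = jω = j8:
pole (s+3): 3 + j8 → |·| = √(3²+8²) = √73 ≈ 8.544, ∠ = arctan(8/3) ≈ 69.44°
pole (s+80): 80 + j8 → |·| = √(80²+8²) = √6464 ≈ 80.399, ∠ = arctan(8/80) ≈ 5.71°
pole (s+145): 145 + j8 → |·| = √(145²+8²) = √21089 ≈ 145.22, ∠ = arctan(8/145) ≈ 3.16°
|L| = 200 / 99756 ≈ 0.0020049
Gain = 20 log₁₀(0.0020049) ≈ -53.96 dB
∠L = 0.00° − 78.31° = -78.31°

-54.0 dB, -78.3°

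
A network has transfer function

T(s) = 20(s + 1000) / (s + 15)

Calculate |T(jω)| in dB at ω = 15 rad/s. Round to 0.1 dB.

59.5 dB

At s = jω = j15:
zero (s+1000): 1000 + j15 → |·| = √(1000²+15²) = √1000225 ≈ 1000.1, ∠ = arctan(15/1000) ≈ 0.86°
pole (s+15): 15 + j15 → |·| = √(15²+15²) = √450 ≈ 21.213, ∠ = arctan(15/15) ≈ 45.00°
|T| = 20 · 1000.1 / 21.213 ≈ 942.91
Gain = 20 log₁₀(942.91) ≈ 59.49 dB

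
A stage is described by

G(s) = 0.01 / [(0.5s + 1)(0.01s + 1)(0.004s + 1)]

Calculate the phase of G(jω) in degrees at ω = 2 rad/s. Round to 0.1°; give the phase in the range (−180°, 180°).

-46.6°

At ω = 2 rad/s:
pole (1 + j2·0.5) = 1 + j1 → |·| ≈ 1.4142, ∠ ≈ 45.00°
pole (1 + j2·0.01) = 1 + j0.02 → |·| ≈ 1.0002, ∠ ≈ 1.15°
pole (1 + j2·0.004) = 1 + j0.008 → |·| ≈ 1, ∠ ≈ 0.46°
∠G = (0°) − (45.00° + 1.15° + 0.46°) = -46.61°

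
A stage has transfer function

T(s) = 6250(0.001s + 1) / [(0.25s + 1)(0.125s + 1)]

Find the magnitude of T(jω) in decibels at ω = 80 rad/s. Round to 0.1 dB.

29.9 dB

At ω = 80 rad/s:
zero (1 + j80·0.001) = 1 + j0.08 → |·| ≈ 1.0032, ∠ ≈ 4.57°
pole (1 + j80·0.25) = 1 + j20 → |·| ≈ 20.025, ∠ ≈ 87.14°
pole (1 + j80·0.125) = 1 + j10 → |·| ≈ 10.05, ∠ ≈ 84.29°
|T| = 6250 · 1.0032 / (20.025 · 10.05) ≈ 31.155
Gain = 20 log₁₀(31.155) ≈ 29.87 dB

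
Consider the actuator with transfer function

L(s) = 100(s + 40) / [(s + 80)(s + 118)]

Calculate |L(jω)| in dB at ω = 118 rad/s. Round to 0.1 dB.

At s = jω = j118:
zero (s+40): 40 + j118 → |·| = √(40²+118²) = √15524 ≈ 124.6, ∠ = arctan(118/40) ≈ 71.27°
pole (s+80): 80 + j118 → |·| = √(80²+118²) = √20324 ≈ 142.56, ∠ = arctan(118/80) ≈ 55.86°
pole (s+118): 118 + j118 → |·| = √(118²+118²) = √27848 ≈ 166.88, ∠ = arctan(118/118) ≈ 45.00°
|L| = 100 · 124.6 / 23790 ≈ 0.52375
Gain = 20 log₁₀(0.52375) ≈ -5.62 dB

-5.6 dB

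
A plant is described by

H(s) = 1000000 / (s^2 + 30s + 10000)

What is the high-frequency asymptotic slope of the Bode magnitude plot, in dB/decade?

Each pole contributes −20 dB/decade at high frequency; each zero contributes +20 dB/decade.
Net: 0 zero(s) − 2 pole(s) → -40 dB/decade.

-40 dB/decade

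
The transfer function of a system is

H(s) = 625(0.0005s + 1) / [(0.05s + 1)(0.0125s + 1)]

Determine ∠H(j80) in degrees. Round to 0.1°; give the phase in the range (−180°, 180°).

-118.7°

At ω = 80 rad/s:
zero (1 + j80·0.0005) = 1 + j0.04 → |·| ≈ 1.0008, ∠ ≈ 2.29°
pole (1 + j80·0.05) = 1 + j4 → |·| ≈ 4.1231, ∠ ≈ 75.96°
pole (1 + j80·0.0125) = 1 + j1 → |·| ≈ 1.4142, ∠ ≈ 45.00°
∠H = (2.29°) − (75.96° + 45.00°) = -118.67°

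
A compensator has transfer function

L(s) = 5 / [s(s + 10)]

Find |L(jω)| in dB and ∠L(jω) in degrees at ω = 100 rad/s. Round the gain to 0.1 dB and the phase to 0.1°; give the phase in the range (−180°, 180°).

-66.1 dB, -174.3°

At s = jω = j100:
pole (s+10): 10 + j100 → |·| = √(10²+100²) = √10100 ≈ 100.5, ∠ = arctan(100/10) ≈ 84.29°
pole at origin: |s| = 100, ∠ = 90.00° (in denominator)
|L| = 5 / 10050 ≈ 0.00049751
Gain = 20 log₁₀(0.00049751) ≈ -66.06 dB
∠L = 0.00° − 174.29° = -174.29°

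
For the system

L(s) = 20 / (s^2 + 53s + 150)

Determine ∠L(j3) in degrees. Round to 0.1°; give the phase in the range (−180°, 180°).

-48.4°

Substitute s = j3:
Numerator: 20 = 20 + j0
Denominator: (j3)^2 + 53(j3) + 150 = 141 + j159
|N| = √(20² + 0²) ≈ 20, ∠N ≈ 0.00°
|D| = √(141² + 159²) ≈ 212.51, ∠D ≈ 48.43°
∠L = 0.00° − 48.43° = -48.43°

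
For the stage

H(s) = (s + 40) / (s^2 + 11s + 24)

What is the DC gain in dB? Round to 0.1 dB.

H(0) = 40 / 24 ≈ 1.6667
20 log₁₀(1.6667) ≈ 4.44 dB

4.4 dB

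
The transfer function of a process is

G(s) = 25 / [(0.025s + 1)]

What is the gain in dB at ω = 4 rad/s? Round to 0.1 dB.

At ω = 4 rad/s:
pole (1 + j4·0.025) = 1 + j0.1 → |·| ≈ 1.005, ∠ ≈ 5.71°
|G| = 25 · 1 / (1.005) ≈ 24.876
Gain = 20 log₁₀(24.876) ≈ 27.92 dB

27.9 dB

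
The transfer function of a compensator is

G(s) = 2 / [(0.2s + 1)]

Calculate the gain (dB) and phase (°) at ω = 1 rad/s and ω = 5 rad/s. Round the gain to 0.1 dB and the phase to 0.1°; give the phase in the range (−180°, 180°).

ω = 1: 5.9 dB, -11.3°; ω = 5: 3.0 dB, -45.0°

At ω = 1 rad/s:
pole (1 + j1·0.2) = 1 + j0.2 → |·| ≈ 1.0198, ∠ ≈ 11.31°
|G| = 2 · 1 / (1.0198) ≈ 1.9612
Gain = 20 log₁₀(1.9612) ≈ 5.85 dB
∠G = (0°) − (11.31°) = -11.31°

At ω = 5 rad/s:
pole (1 + j5·0.2) = 1 + j1 → |·| ≈ 1.4142, ∠ ≈ 45.00°
|G| = 2 · 1 / (1.4142) ≈ 1.4142
Gain = 20 log₁₀(1.4142) ≈ 3.01 dB
∠G = (0°) − (45.00°) = -45.00°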